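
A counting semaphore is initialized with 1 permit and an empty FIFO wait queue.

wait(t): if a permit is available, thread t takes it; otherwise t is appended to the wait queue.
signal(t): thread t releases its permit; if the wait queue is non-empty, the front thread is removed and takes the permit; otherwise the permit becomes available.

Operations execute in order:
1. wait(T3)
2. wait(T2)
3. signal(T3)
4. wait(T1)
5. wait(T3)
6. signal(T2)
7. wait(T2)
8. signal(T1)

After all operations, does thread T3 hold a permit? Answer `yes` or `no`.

Answer: yes

Derivation:
Step 1: wait(T3) -> count=0 queue=[] holders={T3}
Step 2: wait(T2) -> count=0 queue=[T2] holders={T3}
Step 3: signal(T3) -> count=0 queue=[] holders={T2}
Step 4: wait(T1) -> count=0 queue=[T1] holders={T2}
Step 5: wait(T3) -> count=0 queue=[T1,T3] holders={T2}
Step 6: signal(T2) -> count=0 queue=[T3] holders={T1}
Step 7: wait(T2) -> count=0 queue=[T3,T2] holders={T1}
Step 8: signal(T1) -> count=0 queue=[T2] holders={T3}
Final holders: {T3} -> T3 in holders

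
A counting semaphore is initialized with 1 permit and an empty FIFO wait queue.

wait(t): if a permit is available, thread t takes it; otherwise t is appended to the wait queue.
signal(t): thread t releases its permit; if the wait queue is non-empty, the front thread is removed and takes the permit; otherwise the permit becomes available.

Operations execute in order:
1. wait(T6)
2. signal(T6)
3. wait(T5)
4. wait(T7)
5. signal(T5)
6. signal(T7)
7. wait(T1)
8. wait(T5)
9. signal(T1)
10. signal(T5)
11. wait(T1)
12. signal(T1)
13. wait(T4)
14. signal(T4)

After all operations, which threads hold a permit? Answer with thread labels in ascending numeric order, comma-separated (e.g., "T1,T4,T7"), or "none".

Step 1: wait(T6) -> count=0 queue=[] holders={T6}
Step 2: signal(T6) -> count=1 queue=[] holders={none}
Step 3: wait(T5) -> count=0 queue=[] holders={T5}
Step 4: wait(T7) -> count=0 queue=[T7] holders={T5}
Step 5: signal(T5) -> count=0 queue=[] holders={T7}
Step 6: signal(T7) -> count=1 queue=[] holders={none}
Step 7: wait(T1) -> count=0 queue=[] holders={T1}
Step 8: wait(T5) -> count=0 queue=[T5] holders={T1}
Step 9: signal(T1) -> count=0 queue=[] holders={T5}
Step 10: signal(T5) -> count=1 queue=[] holders={none}
Step 11: wait(T1) -> count=0 queue=[] holders={T1}
Step 12: signal(T1) -> count=1 queue=[] holders={none}
Step 13: wait(T4) -> count=0 queue=[] holders={T4}
Step 14: signal(T4) -> count=1 queue=[] holders={none}
Final holders: none

Answer: none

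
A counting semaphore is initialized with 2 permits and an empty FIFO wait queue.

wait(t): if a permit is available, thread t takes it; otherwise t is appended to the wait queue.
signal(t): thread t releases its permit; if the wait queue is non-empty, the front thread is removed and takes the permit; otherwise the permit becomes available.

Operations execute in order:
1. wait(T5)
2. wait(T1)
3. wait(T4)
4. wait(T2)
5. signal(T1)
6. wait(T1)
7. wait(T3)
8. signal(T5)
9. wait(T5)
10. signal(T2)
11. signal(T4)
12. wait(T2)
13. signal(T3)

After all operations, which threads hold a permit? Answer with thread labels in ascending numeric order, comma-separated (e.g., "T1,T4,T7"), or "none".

Step 1: wait(T5) -> count=1 queue=[] holders={T5}
Step 2: wait(T1) -> count=0 queue=[] holders={T1,T5}
Step 3: wait(T4) -> count=0 queue=[T4] holders={T1,T5}
Step 4: wait(T2) -> count=0 queue=[T4,T2] holders={T1,T5}
Step 5: signal(T1) -> count=0 queue=[T2] holders={T4,T5}
Step 6: wait(T1) -> count=0 queue=[T2,T1] holders={T4,T5}
Step 7: wait(T3) -> count=0 queue=[T2,T1,T3] holders={T4,T5}
Step 8: signal(T5) -> count=0 queue=[T1,T3] holders={T2,T4}
Step 9: wait(T5) -> count=0 queue=[T1,T3,T5] holders={T2,T4}
Step 10: signal(T2) -> count=0 queue=[T3,T5] holders={T1,T4}
Step 11: signal(T4) -> count=0 queue=[T5] holders={T1,T3}
Step 12: wait(T2) -> count=0 queue=[T5,T2] holders={T1,T3}
Step 13: signal(T3) -> count=0 queue=[T2] holders={T1,T5}
Final holders: T1,T5

Answer: T1,T5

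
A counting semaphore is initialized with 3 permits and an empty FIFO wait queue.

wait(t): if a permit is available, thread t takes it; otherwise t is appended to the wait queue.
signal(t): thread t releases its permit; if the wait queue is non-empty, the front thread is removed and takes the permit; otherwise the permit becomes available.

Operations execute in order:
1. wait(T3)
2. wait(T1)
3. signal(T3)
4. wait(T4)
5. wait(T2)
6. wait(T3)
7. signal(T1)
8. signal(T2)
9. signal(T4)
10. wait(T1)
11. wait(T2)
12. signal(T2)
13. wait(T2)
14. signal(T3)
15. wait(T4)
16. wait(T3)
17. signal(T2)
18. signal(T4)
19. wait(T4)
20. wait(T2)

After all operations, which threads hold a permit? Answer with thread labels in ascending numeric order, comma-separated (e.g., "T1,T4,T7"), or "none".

Step 1: wait(T3) -> count=2 queue=[] holders={T3}
Step 2: wait(T1) -> count=1 queue=[] holders={T1,T3}
Step 3: signal(T3) -> count=2 queue=[] holders={T1}
Step 4: wait(T4) -> count=1 queue=[] holders={T1,T4}
Step 5: wait(T2) -> count=0 queue=[] holders={T1,T2,T4}
Step 6: wait(T3) -> count=0 queue=[T3] holders={T1,T2,T4}
Step 7: signal(T1) -> count=0 queue=[] holders={T2,T3,T4}
Step 8: signal(T2) -> count=1 queue=[] holders={T3,T4}
Step 9: signal(T4) -> count=2 queue=[] holders={T3}
Step 10: wait(T1) -> count=1 queue=[] holders={T1,T3}
Step 11: wait(T2) -> count=0 queue=[] holders={T1,T2,T3}
Step 12: signal(T2) -> count=1 queue=[] holders={T1,T3}
Step 13: wait(T2) -> count=0 queue=[] holders={T1,T2,T3}
Step 14: signal(T3) -> count=1 queue=[] holders={T1,T2}
Step 15: wait(T4) -> count=0 queue=[] holders={T1,T2,T4}
Step 16: wait(T3) -> count=0 queue=[T3] holders={T1,T2,T4}
Step 17: signal(T2) -> count=0 queue=[] holders={T1,T3,T4}
Step 18: signal(T4) -> count=1 queue=[] holders={T1,T3}
Step 19: wait(T4) -> count=0 queue=[] holders={T1,T3,T4}
Step 20: wait(T2) -> count=0 queue=[T2] holders={T1,T3,T4}
Final holders: T1,T3,T4

Answer: T1,T3,T4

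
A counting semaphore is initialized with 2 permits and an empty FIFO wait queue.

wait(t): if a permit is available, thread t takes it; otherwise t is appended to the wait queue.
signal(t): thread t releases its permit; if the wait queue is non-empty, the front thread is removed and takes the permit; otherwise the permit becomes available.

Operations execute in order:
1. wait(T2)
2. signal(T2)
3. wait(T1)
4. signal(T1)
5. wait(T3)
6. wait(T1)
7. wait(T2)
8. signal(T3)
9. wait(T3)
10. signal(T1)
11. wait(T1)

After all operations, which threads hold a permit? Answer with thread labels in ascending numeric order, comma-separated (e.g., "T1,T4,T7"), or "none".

Answer: T2,T3

Derivation:
Step 1: wait(T2) -> count=1 queue=[] holders={T2}
Step 2: signal(T2) -> count=2 queue=[] holders={none}
Step 3: wait(T1) -> count=1 queue=[] holders={T1}
Step 4: signal(T1) -> count=2 queue=[] holders={none}
Step 5: wait(T3) -> count=1 queue=[] holders={T3}
Step 6: wait(T1) -> count=0 queue=[] holders={T1,T3}
Step 7: wait(T2) -> count=0 queue=[T2] holders={T1,T3}
Step 8: signal(T3) -> count=0 queue=[] holders={T1,T2}
Step 9: wait(T3) -> count=0 queue=[T3] holders={T1,T2}
Step 10: signal(T1) -> count=0 queue=[] holders={T2,T3}
Step 11: wait(T1) -> count=0 queue=[T1] holders={T2,T3}
Final holders: T2,T3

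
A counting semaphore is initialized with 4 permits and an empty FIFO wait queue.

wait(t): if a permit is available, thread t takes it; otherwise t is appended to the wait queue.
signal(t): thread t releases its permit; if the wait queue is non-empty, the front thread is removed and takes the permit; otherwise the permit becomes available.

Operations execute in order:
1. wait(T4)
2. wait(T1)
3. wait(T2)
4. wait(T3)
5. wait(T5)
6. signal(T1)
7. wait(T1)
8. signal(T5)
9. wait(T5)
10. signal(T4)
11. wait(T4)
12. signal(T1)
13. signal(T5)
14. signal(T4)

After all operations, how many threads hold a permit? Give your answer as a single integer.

Step 1: wait(T4) -> count=3 queue=[] holders={T4}
Step 2: wait(T1) -> count=2 queue=[] holders={T1,T4}
Step 3: wait(T2) -> count=1 queue=[] holders={T1,T2,T4}
Step 4: wait(T3) -> count=0 queue=[] holders={T1,T2,T3,T4}
Step 5: wait(T5) -> count=0 queue=[T5] holders={T1,T2,T3,T4}
Step 6: signal(T1) -> count=0 queue=[] holders={T2,T3,T4,T5}
Step 7: wait(T1) -> count=0 queue=[T1] holders={T2,T3,T4,T5}
Step 8: signal(T5) -> count=0 queue=[] holders={T1,T2,T3,T4}
Step 9: wait(T5) -> count=0 queue=[T5] holders={T1,T2,T3,T4}
Step 10: signal(T4) -> count=0 queue=[] holders={T1,T2,T3,T5}
Step 11: wait(T4) -> count=0 queue=[T4] holders={T1,T2,T3,T5}
Step 12: signal(T1) -> count=0 queue=[] holders={T2,T3,T4,T5}
Step 13: signal(T5) -> count=1 queue=[] holders={T2,T3,T4}
Step 14: signal(T4) -> count=2 queue=[] holders={T2,T3}
Final holders: {T2,T3} -> 2 thread(s)

Answer: 2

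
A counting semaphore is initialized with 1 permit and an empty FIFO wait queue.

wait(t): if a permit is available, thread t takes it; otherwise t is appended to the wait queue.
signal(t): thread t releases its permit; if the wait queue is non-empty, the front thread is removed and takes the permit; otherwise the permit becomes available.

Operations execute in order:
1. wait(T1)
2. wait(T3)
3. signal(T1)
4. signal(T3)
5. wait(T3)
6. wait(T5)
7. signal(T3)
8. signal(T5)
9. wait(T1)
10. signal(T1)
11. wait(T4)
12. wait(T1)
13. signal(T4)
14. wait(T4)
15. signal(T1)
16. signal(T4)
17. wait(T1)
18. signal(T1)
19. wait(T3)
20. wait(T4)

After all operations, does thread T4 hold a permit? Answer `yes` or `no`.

Step 1: wait(T1) -> count=0 queue=[] holders={T1}
Step 2: wait(T3) -> count=0 queue=[T3] holders={T1}
Step 3: signal(T1) -> count=0 queue=[] holders={T3}
Step 4: signal(T3) -> count=1 queue=[] holders={none}
Step 5: wait(T3) -> count=0 queue=[] holders={T3}
Step 6: wait(T5) -> count=0 queue=[T5] holders={T3}
Step 7: signal(T3) -> count=0 queue=[] holders={T5}
Step 8: signal(T5) -> count=1 queue=[] holders={none}
Step 9: wait(T1) -> count=0 queue=[] holders={T1}
Step 10: signal(T1) -> count=1 queue=[] holders={none}
Step 11: wait(T4) -> count=0 queue=[] holders={T4}
Step 12: wait(T1) -> count=0 queue=[T1] holders={T4}
Step 13: signal(T4) -> count=0 queue=[] holders={T1}
Step 14: wait(T4) -> count=0 queue=[T4] holders={T1}
Step 15: signal(T1) -> count=0 queue=[] holders={T4}
Step 16: signal(T4) -> count=1 queue=[] holders={none}
Step 17: wait(T1) -> count=0 queue=[] holders={T1}
Step 18: signal(T1) -> count=1 queue=[] holders={none}
Step 19: wait(T3) -> count=0 queue=[] holders={T3}
Step 20: wait(T4) -> count=0 queue=[T4] holders={T3}
Final holders: {T3} -> T4 not in holders

Answer: no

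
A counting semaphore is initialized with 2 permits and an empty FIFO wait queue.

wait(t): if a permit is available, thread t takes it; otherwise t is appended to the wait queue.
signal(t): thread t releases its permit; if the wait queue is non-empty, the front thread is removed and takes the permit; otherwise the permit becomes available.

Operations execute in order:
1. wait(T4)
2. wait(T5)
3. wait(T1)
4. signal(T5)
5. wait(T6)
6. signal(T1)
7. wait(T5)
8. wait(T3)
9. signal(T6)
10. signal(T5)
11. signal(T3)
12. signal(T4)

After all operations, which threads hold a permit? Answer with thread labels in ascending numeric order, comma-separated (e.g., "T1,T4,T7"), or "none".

Step 1: wait(T4) -> count=1 queue=[] holders={T4}
Step 2: wait(T5) -> count=0 queue=[] holders={T4,T5}
Step 3: wait(T1) -> count=0 queue=[T1] holders={T4,T5}
Step 4: signal(T5) -> count=0 queue=[] holders={T1,T4}
Step 5: wait(T6) -> count=0 queue=[T6] holders={T1,T4}
Step 6: signal(T1) -> count=0 queue=[] holders={T4,T6}
Step 7: wait(T5) -> count=0 queue=[T5] holders={T4,T6}
Step 8: wait(T3) -> count=0 queue=[T5,T3] holders={T4,T6}
Step 9: signal(T6) -> count=0 queue=[T3] holders={T4,T5}
Step 10: signal(T5) -> count=0 queue=[] holders={T3,T4}
Step 11: signal(T3) -> count=1 queue=[] holders={T4}
Step 12: signal(T4) -> count=2 queue=[] holders={none}
Final holders: none

Answer: none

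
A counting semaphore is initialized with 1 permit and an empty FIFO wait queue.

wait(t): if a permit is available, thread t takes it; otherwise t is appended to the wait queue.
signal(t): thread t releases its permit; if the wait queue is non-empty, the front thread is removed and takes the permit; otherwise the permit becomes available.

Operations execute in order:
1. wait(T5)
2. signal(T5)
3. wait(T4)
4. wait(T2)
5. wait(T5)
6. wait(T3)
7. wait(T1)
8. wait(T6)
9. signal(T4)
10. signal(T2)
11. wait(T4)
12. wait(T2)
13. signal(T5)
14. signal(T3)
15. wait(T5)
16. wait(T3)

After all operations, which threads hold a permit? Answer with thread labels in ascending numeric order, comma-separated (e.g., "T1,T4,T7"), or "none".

Answer: T1

Derivation:
Step 1: wait(T5) -> count=0 queue=[] holders={T5}
Step 2: signal(T5) -> count=1 queue=[] holders={none}
Step 3: wait(T4) -> count=0 queue=[] holders={T4}
Step 4: wait(T2) -> count=0 queue=[T2] holders={T4}
Step 5: wait(T5) -> count=0 queue=[T2,T5] holders={T4}
Step 6: wait(T3) -> count=0 queue=[T2,T5,T3] holders={T4}
Step 7: wait(T1) -> count=0 queue=[T2,T5,T3,T1] holders={T4}
Step 8: wait(T6) -> count=0 queue=[T2,T5,T3,T1,T6] holders={T4}
Step 9: signal(T4) -> count=0 queue=[T5,T3,T1,T6] holders={T2}
Step 10: signal(T2) -> count=0 queue=[T3,T1,T6] holders={T5}
Step 11: wait(T4) -> count=0 queue=[T3,T1,T6,T4] holders={T5}
Step 12: wait(T2) -> count=0 queue=[T3,T1,T6,T4,T2] holders={T5}
Step 13: signal(T5) -> count=0 queue=[T1,T6,T4,T2] holders={T3}
Step 14: signal(T3) -> count=0 queue=[T6,T4,T2] holders={T1}
Step 15: wait(T5) -> count=0 queue=[T6,T4,T2,T5] holders={T1}
Step 16: wait(T3) -> count=0 queue=[T6,T4,T2,T5,T3] holders={T1}
Final holders: T1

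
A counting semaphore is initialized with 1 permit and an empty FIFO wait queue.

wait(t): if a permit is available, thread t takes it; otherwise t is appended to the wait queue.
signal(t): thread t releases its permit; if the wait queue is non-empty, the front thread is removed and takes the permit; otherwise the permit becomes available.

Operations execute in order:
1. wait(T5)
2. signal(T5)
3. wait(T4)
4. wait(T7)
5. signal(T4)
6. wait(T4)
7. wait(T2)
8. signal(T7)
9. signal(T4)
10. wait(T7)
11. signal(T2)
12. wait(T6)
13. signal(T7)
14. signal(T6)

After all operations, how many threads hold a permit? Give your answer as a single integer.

Answer: 0

Derivation:
Step 1: wait(T5) -> count=0 queue=[] holders={T5}
Step 2: signal(T5) -> count=1 queue=[] holders={none}
Step 3: wait(T4) -> count=0 queue=[] holders={T4}
Step 4: wait(T7) -> count=0 queue=[T7] holders={T4}
Step 5: signal(T4) -> count=0 queue=[] holders={T7}
Step 6: wait(T4) -> count=0 queue=[T4] holders={T7}
Step 7: wait(T2) -> count=0 queue=[T4,T2] holders={T7}
Step 8: signal(T7) -> count=0 queue=[T2] holders={T4}
Step 9: signal(T4) -> count=0 queue=[] holders={T2}
Step 10: wait(T7) -> count=0 queue=[T7] holders={T2}
Step 11: signal(T2) -> count=0 queue=[] holders={T7}
Step 12: wait(T6) -> count=0 queue=[T6] holders={T7}
Step 13: signal(T7) -> count=0 queue=[] holders={T6}
Step 14: signal(T6) -> count=1 queue=[] holders={none}
Final holders: {none} -> 0 thread(s)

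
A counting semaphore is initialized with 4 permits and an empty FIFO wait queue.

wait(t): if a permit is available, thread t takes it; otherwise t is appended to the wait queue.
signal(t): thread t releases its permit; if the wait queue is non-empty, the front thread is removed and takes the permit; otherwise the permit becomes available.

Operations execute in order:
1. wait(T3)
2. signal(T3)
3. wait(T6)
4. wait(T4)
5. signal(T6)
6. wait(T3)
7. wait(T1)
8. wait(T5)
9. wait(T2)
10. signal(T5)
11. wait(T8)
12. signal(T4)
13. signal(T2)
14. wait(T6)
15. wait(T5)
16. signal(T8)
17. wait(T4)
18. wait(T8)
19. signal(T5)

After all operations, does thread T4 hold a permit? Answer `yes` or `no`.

Step 1: wait(T3) -> count=3 queue=[] holders={T3}
Step 2: signal(T3) -> count=4 queue=[] holders={none}
Step 3: wait(T6) -> count=3 queue=[] holders={T6}
Step 4: wait(T4) -> count=2 queue=[] holders={T4,T6}
Step 5: signal(T6) -> count=3 queue=[] holders={T4}
Step 6: wait(T3) -> count=2 queue=[] holders={T3,T4}
Step 7: wait(T1) -> count=1 queue=[] holders={T1,T3,T4}
Step 8: wait(T5) -> count=0 queue=[] holders={T1,T3,T4,T5}
Step 9: wait(T2) -> count=0 queue=[T2] holders={T1,T3,T4,T5}
Step 10: signal(T5) -> count=0 queue=[] holders={T1,T2,T3,T4}
Step 11: wait(T8) -> count=0 queue=[T8] holders={T1,T2,T3,T4}
Step 12: signal(T4) -> count=0 queue=[] holders={T1,T2,T3,T8}
Step 13: signal(T2) -> count=1 queue=[] holders={T1,T3,T8}
Step 14: wait(T6) -> count=0 queue=[] holders={T1,T3,T6,T8}
Step 15: wait(T5) -> count=0 queue=[T5] holders={T1,T3,T6,T8}
Step 16: signal(T8) -> count=0 queue=[] holders={T1,T3,T5,T6}
Step 17: wait(T4) -> count=0 queue=[T4] holders={T1,T3,T5,T6}
Step 18: wait(T8) -> count=0 queue=[T4,T8] holders={T1,T3,T5,T6}
Step 19: signal(T5) -> count=0 queue=[T8] holders={T1,T3,T4,T6}
Final holders: {T1,T3,T4,T6} -> T4 in holders

Answer: yes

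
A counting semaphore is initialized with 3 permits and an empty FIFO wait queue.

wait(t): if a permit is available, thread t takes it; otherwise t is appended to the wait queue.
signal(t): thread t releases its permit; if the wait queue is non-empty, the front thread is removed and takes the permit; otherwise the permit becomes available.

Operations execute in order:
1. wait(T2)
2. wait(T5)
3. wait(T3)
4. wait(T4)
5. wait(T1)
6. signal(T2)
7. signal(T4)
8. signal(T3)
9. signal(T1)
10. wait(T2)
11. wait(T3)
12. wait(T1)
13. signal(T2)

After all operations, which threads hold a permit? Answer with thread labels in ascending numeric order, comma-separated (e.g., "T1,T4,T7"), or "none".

Step 1: wait(T2) -> count=2 queue=[] holders={T2}
Step 2: wait(T5) -> count=1 queue=[] holders={T2,T5}
Step 3: wait(T3) -> count=0 queue=[] holders={T2,T3,T5}
Step 4: wait(T4) -> count=0 queue=[T4] holders={T2,T3,T5}
Step 5: wait(T1) -> count=0 queue=[T4,T1] holders={T2,T3,T5}
Step 6: signal(T2) -> count=0 queue=[T1] holders={T3,T4,T5}
Step 7: signal(T4) -> count=0 queue=[] holders={T1,T3,T5}
Step 8: signal(T3) -> count=1 queue=[] holders={T1,T5}
Step 9: signal(T1) -> count=2 queue=[] holders={T5}
Step 10: wait(T2) -> count=1 queue=[] holders={T2,T5}
Step 11: wait(T3) -> count=0 queue=[] holders={T2,T3,T5}
Step 12: wait(T1) -> count=0 queue=[T1] holders={T2,T3,T5}
Step 13: signal(T2) -> count=0 queue=[] holders={T1,T3,T5}
Final holders: T1,T3,T5

Answer: T1,T3,T5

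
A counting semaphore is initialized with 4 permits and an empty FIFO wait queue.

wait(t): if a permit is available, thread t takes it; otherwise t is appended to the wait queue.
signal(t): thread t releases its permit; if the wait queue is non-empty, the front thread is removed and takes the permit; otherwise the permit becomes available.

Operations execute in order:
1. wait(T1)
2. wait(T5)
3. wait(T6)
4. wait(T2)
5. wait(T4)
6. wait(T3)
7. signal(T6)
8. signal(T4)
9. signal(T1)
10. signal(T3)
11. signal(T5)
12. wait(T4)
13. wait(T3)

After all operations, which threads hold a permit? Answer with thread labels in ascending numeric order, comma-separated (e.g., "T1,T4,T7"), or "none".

Answer: T2,T3,T4

Derivation:
Step 1: wait(T1) -> count=3 queue=[] holders={T1}
Step 2: wait(T5) -> count=2 queue=[] holders={T1,T5}
Step 3: wait(T6) -> count=1 queue=[] holders={T1,T5,T6}
Step 4: wait(T2) -> count=0 queue=[] holders={T1,T2,T5,T6}
Step 5: wait(T4) -> count=0 queue=[T4] holders={T1,T2,T5,T6}
Step 6: wait(T3) -> count=0 queue=[T4,T3] holders={T1,T2,T5,T6}
Step 7: signal(T6) -> count=0 queue=[T3] holders={T1,T2,T4,T5}
Step 8: signal(T4) -> count=0 queue=[] holders={T1,T2,T3,T5}
Step 9: signal(T1) -> count=1 queue=[] holders={T2,T3,T5}
Step 10: signal(T3) -> count=2 queue=[] holders={T2,T5}
Step 11: signal(T5) -> count=3 queue=[] holders={T2}
Step 12: wait(T4) -> count=2 queue=[] holders={T2,T4}
Step 13: wait(T3) -> count=1 queue=[] holders={T2,T3,T4}
Final holders: T2,T3,T4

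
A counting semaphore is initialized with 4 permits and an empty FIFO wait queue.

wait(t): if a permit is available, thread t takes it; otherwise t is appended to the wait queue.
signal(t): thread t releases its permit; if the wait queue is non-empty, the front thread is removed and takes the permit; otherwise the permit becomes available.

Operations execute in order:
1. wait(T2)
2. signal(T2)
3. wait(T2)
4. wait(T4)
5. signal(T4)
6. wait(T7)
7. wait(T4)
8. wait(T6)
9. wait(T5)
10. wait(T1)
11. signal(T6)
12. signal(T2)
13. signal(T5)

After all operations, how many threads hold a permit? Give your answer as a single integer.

Answer: 3

Derivation:
Step 1: wait(T2) -> count=3 queue=[] holders={T2}
Step 2: signal(T2) -> count=4 queue=[] holders={none}
Step 3: wait(T2) -> count=3 queue=[] holders={T2}
Step 4: wait(T4) -> count=2 queue=[] holders={T2,T4}
Step 5: signal(T4) -> count=3 queue=[] holders={T2}
Step 6: wait(T7) -> count=2 queue=[] holders={T2,T7}
Step 7: wait(T4) -> count=1 queue=[] holders={T2,T4,T7}
Step 8: wait(T6) -> count=0 queue=[] holders={T2,T4,T6,T7}
Step 9: wait(T5) -> count=0 queue=[T5] holders={T2,T4,T6,T7}
Step 10: wait(T1) -> count=0 queue=[T5,T1] holders={T2,T4,T6,T7}
Step 11: signal(T6) -> count=0 queue=[T1] holders={T2,T4,T5,T7}
Step 12: signal(T2) -> count=0 queue=[] holders={T1,T4,T5,T7}
Step 13: signal(T5) -> count=1 queue=[] holders={T1,T4,T7}
Final holders: {T1,T4,T7} -> 3 thread(s)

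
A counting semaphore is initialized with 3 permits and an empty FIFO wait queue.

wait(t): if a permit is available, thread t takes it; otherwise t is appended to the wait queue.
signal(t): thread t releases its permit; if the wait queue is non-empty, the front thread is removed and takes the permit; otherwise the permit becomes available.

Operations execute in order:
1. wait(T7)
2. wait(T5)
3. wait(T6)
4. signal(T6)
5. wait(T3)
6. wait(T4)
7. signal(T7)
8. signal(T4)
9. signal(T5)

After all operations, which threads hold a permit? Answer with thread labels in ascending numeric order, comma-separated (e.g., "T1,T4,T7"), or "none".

Step 1: wait(T7) -> count=2 queue=[] holders={T7}
Step 2: wait(T5) -> count=1 queue=[] holders={T5,T7}
Step 3: wait(T6) -> count=0 queue=[] holders={T5,T6,T7}
Step 4: signal(T6) -> count=1 queue=[] holders={T5,T7}
Step 5: wait(T3) -> count=0 queue=[] holders={T3,T5,T7}
Step 6: wait(T4) -> count=0 queue=[T4] holders={T3,T5,T7}
Step 7: signal(T7) -> count=0 queue=[] holders={T3,T4,T5}
Step 8: signal(T4) -> count=1 queue=[] holders={T3,T5}
Step 9: signal(T5) -> count=2 queue=[] holders={T3}
Final holders: T3

Answer: T3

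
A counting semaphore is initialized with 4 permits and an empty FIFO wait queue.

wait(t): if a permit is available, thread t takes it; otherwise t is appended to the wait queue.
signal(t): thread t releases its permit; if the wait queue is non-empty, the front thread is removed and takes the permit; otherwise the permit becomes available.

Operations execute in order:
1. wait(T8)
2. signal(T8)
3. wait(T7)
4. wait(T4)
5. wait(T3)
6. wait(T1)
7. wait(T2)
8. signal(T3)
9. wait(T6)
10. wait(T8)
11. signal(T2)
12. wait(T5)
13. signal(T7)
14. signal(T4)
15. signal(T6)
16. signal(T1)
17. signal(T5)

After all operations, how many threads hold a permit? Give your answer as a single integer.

Answer: 1

Derivation:
Step 1: wait(T8) -> count=3 queue=[] holders={T8}
Step 2: signal(T8) -> count=4 queue=[] holders={none}
Step 3: wait(T7) -> count=3 queue=[] holders={T7}
Step 4: wait(T4) -> count=2 queue=[] holders={T4,T7}
Step 5: wait(T3) -> count=1 queue=[] holders={T3,T4,T7}
Step 6: wait(T1) -> count=0 queue=[] holders={T1,T3,T4,T7}
Step 7: wait(T2) -> count=0 queue=[T2] holders={T1,T3,T4,T7}
Step 8: signal(T3) -> count=0 queue=[] holders={T1,T2,T4,T7}
Step 9: wait(T6) -> count=0 queue=[T6] holders={T1,T2,T4,T7}
Step 10: wait(T8) -> count=0 queue=[T6,T8] holders={T1,T2,T4,T7}
Step 11: signal(T2) -> count=0 queue=[T8] holders={T1,T4,T6,T7}
Step 12: wait(T5) -> count=0 queue=[T8,T5] holders={T1,T4,T6,T7}
Step 13: signal(T7) -> count=0 queue=[T5] holders={T1,T4,T6,T8}
Step 14: signal(T4) -> count=0 queue=[] holders={T1,T5,T6,T8}
Step 15: signal(T6) -> count=1 queue=[] holders={T1,T5,T8}
Step 16: signal(T1) -> count=2 queue=[] holders={T5,T8}
Step 17: signal(T5) -> count=3 queue=[] holders={T8}
Final holders: {T8} -> 1 thread(s)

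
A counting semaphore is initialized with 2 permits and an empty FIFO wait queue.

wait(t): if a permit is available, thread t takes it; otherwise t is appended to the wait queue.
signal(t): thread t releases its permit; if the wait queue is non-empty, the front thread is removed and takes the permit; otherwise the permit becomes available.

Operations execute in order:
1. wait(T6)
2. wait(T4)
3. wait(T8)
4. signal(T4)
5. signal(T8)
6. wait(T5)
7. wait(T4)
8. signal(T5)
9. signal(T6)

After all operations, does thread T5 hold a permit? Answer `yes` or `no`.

Answer: no

Derivation:
Step 1: wait(T6) -> count=1 queue=[] holders={T6}
Step 2: wait(T4) -> count=0 queue=[] holders={T4,T6}
Step 3: wait(T8) -> count=0 queue=[T8] holders={T4,T6}
Step 4: signal(T4) -> count=0 queue=[] holders={T6,T8}
Step 5: signal(T8) -> count=1 queue=[] holders={T6}
Step 6: wait(T5) -> count=0 queue=[] holders={T5,T6}
Step 7: wait(T4) -> count=0 queue=[T4] holders={T5,T6}
Step 8: signal(T5) -> count=0 queue=[] holders={T4,T6}
Step 9: signal(T6) -> count=1 queue=[] holders={T4}
Final holders: {T4} -> T5 not in holders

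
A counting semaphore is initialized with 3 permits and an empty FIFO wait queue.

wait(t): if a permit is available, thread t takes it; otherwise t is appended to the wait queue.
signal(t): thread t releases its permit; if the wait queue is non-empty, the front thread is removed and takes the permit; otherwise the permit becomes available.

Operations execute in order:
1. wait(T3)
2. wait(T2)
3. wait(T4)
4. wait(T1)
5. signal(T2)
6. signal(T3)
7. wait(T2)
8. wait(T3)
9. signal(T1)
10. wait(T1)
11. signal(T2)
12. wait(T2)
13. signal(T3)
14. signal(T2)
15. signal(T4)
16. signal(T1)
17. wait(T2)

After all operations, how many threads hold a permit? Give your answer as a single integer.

Step 1: wait(T3) -> count=2 queue=[] holders={T3}
Step 2: wait(T2) -> count=1 queue=[] holders={T2,T3}
Step 3: wait(T4) -> count=0 queue=[] holders={T2,T3,T4}
Step 4: wait(T1) -> count=0 queue=[T1] holders={T2,T3,T4}
Step 5: signal(T2) -> count=0 queue=[] holders={T1,T3,T4}
Step 6: signal(T3) -> count=1 queue=[] holders={T1,T4}
Step 7: wait(T2) -> count=0 queue=[] holders={T1,T2,T4}
Step 8: wait(T3) -> count=0 queue=[T3] holders={T1,T2,T4}
Step 9: signal(T1) -> count=0 queue=[] holders={T2,T3,T4}
Step 10: wait(T1) -> count=0 queue=[T1] holders={T2,T3,T4}
Step 11: signal(T2) -> count=0 queue=[] holders={T1,T3,T4}
Step 12: wait(T2) -> count=0 queue=[T2] holders={T1,T3,T4}
Step 13: signal(T3) -> count=0 queue=[] holders={T1,T2,T4}
Step 14: signal(T2) -> count=1 queue=[] holders={T1,T4}
Step 15: signal(T4) -> count=2 queue=[] holders={T1}
Step 16: signal(T1) -> count=3 queue=[] holders={none}
Step 17: wait(T2) -> count=2 queue=[] holders={T2}
Final holders: {T2} -> 1 thread(s)

Answer: 1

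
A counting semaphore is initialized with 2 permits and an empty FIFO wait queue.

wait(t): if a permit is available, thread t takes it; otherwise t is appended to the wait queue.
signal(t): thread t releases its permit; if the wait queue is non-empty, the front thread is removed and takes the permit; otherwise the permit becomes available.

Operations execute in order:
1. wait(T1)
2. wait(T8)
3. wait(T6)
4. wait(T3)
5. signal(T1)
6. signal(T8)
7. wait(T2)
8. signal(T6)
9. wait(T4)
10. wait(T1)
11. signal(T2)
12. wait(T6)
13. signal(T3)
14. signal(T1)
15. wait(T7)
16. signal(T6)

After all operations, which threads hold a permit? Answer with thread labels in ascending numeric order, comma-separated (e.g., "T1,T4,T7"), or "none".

Step 1: wait(T1) -> count=1 queue=[] holders={T1}
Step 2: wait(T8) -> count=0 queue=[] holders={T1,T8}
Step 3: wait(T6) -> count=0 queue=[T6] holders={T1,T8}
Step 4: wait(T3) -> count=0 queue=[T6,T3] holders={T1,T8}
Step 5: signal(T1) -> count=0 queue=[T3] holders={T6,T8}
Step 6: signal(T8) -> count=0 queue=[] holders={T3,T6}
Step 7: wait(T2) -> count=0 queue=[T2] holders={T3,T6}
Step 8: signal(T6) -> count=0 queue=[] holders={T2,T3}
Step 9: wait(T4) -> count=0 queue=[T4] holders={T2,T3}
Step 10: wait(T1) -> count=0 queue=[T4,T1] holders={T2,T3}
Step 11: signal(T2) -> count=0 queue=[T1] holders={T3,T4}
Step 12: wait(T6) -> count=0 queue=[T1,T6] holders={T3,T4}
Step 13: signal(T3) -> count=0 queue=[T6] holders={T1,T4}
Step 14: signal(T1) -> count=0 queue=[] holders={T4,T6}
Step 15: wait(T7) -> count=0 queue=[T7] holders={T4,T6}
Step 16: signal(T6) -> count=0 queue=[] holders={T4,T7}
Final holders: T4,T7

Answer: T4,T7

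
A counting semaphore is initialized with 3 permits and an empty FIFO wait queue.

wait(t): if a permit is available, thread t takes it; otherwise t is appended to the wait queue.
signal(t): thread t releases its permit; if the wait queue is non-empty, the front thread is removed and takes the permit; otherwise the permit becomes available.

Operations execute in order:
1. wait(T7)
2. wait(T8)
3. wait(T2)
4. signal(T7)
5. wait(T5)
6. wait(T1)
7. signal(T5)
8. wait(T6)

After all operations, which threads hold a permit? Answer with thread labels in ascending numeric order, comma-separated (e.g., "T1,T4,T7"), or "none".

Step 1: wait(T7) -> count=2 queue=[] holders={T7}
Step 2: wait(T8) -> count=1 queue=[] holders={T7,T8}
Step 3: wait(T2) -> count=0 queue=[] holders={T2,T7,T8}
Step 4: signal(T7) -> count=1 queue=[] holders={T2,T8}
Step 5: wait(T5) -> count=0 queue=[] holders={T2,T5,T8}
Step 6: wait(T1) -> count=0 queue=[T1] holders={T2,T5,T8}
Step 7: signal(T5) -> count=0 queue=[] holders={T1,T2,T8}
Step 8: wait(T6) -> count=0 queue=[T6] holders={T1,T2,T8}
Final holders: T1,T2,T8

Answer: T1,T2,T8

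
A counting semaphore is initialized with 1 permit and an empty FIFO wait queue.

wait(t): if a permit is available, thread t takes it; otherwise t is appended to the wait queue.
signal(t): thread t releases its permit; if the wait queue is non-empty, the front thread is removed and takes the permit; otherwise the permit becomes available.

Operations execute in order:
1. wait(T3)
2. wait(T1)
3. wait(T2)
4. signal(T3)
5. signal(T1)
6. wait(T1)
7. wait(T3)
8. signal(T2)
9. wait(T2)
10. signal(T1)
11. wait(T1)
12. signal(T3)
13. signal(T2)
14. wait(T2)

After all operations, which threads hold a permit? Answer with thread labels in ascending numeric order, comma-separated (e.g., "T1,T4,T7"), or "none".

Answer: T1

Derivation:
Step 1: wait(T3) -> count=0 queue=[] holders={T3}
Step 2: wait(T1) -> count=0 queue=[T1] holders={T3}
Step 3: wait(T2) -> count=0 queue=[T1,T2] holders={T3}
Step 4: signal(T3) -> count=0 queue=[T2] holders={T1}
Step 5: signal(T1) -> count=0 queue=[] holders={T2}
Step 6: wait(T1) -> count=0 queue=[T1] holders={T2}
Step 7: wait(T3) -> count=0 queue=[T1,T3] holders={T2}
Step 8: signal(T2) -> count=0 queue=[T3] holders={T1}
Step 9: wait(T2) -> count=0 queue=[T3,T2] holders={T1}
Step 10: signal(T1) -> count=0 queue=[T2] holders={T3}
Step 11: wait(T1) -> count=0 queue=[T2,T1] holders={T3}
Step 12: signal(T3) -> count=0 queue=[T1] holders={T2}
Step 13: signal(T2) -> count=0 queue=[] holders={T1}
Step 14: wait(T2) -> count=0 queue=[T2] holders={T1}
Final holders: T1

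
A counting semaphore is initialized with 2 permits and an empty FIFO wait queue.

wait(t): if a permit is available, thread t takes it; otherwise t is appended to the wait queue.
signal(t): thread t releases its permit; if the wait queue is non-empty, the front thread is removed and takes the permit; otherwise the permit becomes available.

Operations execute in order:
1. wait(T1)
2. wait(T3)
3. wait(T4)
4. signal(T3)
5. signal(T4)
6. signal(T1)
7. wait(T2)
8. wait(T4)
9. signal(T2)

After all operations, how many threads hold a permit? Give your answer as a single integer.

Answer: 1

Derivation:
Step 1: wait(T1) -> count=1 queue=[] holders={T1}
Step 2: wait(T3) -> count=0 queue=[] holders={T1,T3}
Step 3: wait(T4) -> count=0 queue=[T4] holders={T1,T3}
Step 4: signal(T3) -> count=0 queue=[] holders={T1,T4}
Step 5: signal(T4) -> count=1 queue=[] holders={T1}
Step 6: signal(T1) -> count=2 queue=[] holders={none}
Step 7: wait(T2) -> count=1 queue=[] holders={T2}
Step 8: wait(T4) -> count=0 queue=[] holders={T2,T4}
Step 9: signal(T2) -> count=1 queue=[] holders={T4}
Final holders: {T4} -> 1 thread(s)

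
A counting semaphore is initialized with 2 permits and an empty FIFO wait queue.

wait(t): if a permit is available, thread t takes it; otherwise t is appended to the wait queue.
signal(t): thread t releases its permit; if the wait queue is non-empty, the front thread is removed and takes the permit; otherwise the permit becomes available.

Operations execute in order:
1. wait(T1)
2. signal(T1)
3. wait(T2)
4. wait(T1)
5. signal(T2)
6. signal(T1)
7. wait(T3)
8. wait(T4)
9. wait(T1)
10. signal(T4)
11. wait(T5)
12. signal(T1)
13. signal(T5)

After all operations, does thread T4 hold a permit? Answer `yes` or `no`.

Step 1: wait(T1) -> count=1 queue=[] holders={T1}
Step 2: signal(T1) -> count=2 queue=[] holders={none}
Step 3: wait(T2) -> count=1 queue=[] holders={T2}
Step 4: wait(T1) -> count=0 queue=[] holders={T1,T2}
Step 5: signal(T2) -> count=1 queue=[] holders={T1}
Step 6: signal(T1) -> count=2 queue=[] holders={none}
Step 7: wait(T3) -> count=1 queue=[] holders={T3}
Step 8: wait(T4) -> count=0 queue=[] holders={T3,T4}
Step 9: wait(T1) -> count=0 queue=[T1] holders={T3,T4}
Step 10: signal(T4) -> count=0 queue=[] holders={T1,T3}
Step 11: wait(T5) -> count=0 queue=[T5] holders={T1,T3}
Step 12: signal(T1) -> count=0 queue=[] holders={T3,T5}
Step 13: signal(T5) -> count=1 queue=[] holders={T3}
Final holders: {T3} -> T4 not in holders

Answer: no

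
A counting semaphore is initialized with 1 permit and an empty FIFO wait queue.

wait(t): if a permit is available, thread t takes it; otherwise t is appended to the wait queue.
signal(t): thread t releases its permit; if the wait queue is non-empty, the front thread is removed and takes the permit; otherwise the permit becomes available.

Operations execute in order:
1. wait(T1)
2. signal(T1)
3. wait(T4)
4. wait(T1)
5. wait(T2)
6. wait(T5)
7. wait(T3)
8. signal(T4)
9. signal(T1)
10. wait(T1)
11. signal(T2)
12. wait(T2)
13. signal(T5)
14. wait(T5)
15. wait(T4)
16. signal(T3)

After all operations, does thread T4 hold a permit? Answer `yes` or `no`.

Answer: no

Derivation:
Step 1: wait(T1) -> count=0 queue=[] holders={T1}
Step 2: signal(T1) -> count=1 queue=[] holders={none}
Step 3: wait(T4) -> count=0 queue=[] holders={T4}
Step 4: wait(T1) -> count=0 queue=[T1] holders={T4}
Step 5: wait(T2) -> count=0 queue=[T1,T2] holders={T4}
Step 6: wait(T5) -> count=0 queue=[T1,T2,T5] holders={T4}
Step 7: wait(T3) -> count=0 queue=[T1,T2,T5,T3] holders={T4}
Step 8: signal(T4) -> count=0 queue=[T2,T5,T3] holders={T1}
Step 9: signal(T1) -> count=0 queue=[T5,T3] holders={T2}
Step 10: wait(T1) -> count=0 queue=[T5,T3,T1] holders={T2}
Step 11: signal(T2) -> count=0 queue=[T3,T1] holders={T5}
Step 12: wait(T2) -> count=0 queue=[T3,T1,T2] holders={T5}
Step 13: signal(T5) -> count=0 queue=[T1,T2] holders={T3}
Step 14: wait(T5) -> count=0 queue=[T1,T2,T5] holders={T3}
Step 15: wait(T4) -> count=0 queue=[T1,T2,T5,T4] holders={T3}
Step 16: signal(T3) -> count=0 queue=[T2,T5,T4] holders={T1}
Final holders: {T1} -> T4 not in holders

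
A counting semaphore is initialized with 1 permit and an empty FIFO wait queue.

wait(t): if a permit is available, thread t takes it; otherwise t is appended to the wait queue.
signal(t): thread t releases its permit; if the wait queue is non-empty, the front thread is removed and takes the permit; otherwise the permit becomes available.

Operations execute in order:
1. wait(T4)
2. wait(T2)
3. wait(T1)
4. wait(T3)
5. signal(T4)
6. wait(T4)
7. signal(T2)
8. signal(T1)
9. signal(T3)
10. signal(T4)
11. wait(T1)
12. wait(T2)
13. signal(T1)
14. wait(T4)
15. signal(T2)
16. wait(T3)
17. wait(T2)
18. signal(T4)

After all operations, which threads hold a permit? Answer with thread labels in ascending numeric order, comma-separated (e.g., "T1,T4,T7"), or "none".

Step 1: wait(T4) -> count=0 queue=[] holders={T4}
Step 2: wait(T2) -> count=0 queue=[T2] holders={T4}
Step 3: wait(T1) -> count=0 queue=[T2,T1] holders={T4}
Step 4: wait(T3) -> count=0 queue=[T2,T1,T3] holders={T4}
Step 5: signal(T4) -> count=0 queue=[T1,T3] holders={T2}
Step 6: wait(T4) -> count=0 queue=[T1,T3,T4] holders={T2}
Step 7: signal(T2) -> count=0 queue=[T3,T4] holders={T1}
Step 8: signal(T1) -> count=0 queue=[T4] holders={T3}
Step 9: signal(T3) -> count=0 queue=[] holders={T4}
Step 10: signal(T4) -> count=1 queue=[] holders={none}
Step 11: wait(T1) -> count=0 queue=[] holders={T1}
Step 12: wait(T2) -> count=0 queue=[T2] holders={T1}
Step 13: signal(T1) -> count=0 queue=[] holders={T2}
Step 14: wait(T4) -> count=0 queue=[T4] holders={T2}
Step 15: signal(T2) -> count=0 queue=[] holders={T4}
Step 16: wait(T3) -> count=0 queue=[T3] holders={T4}
Step 17: wait(T2) -> count=0 queue=[T3,T2] holders={T4}
Step 18: signal(T4) -> count=0 queue=[T2] holders={T3}
Final holders: T3

Answer: T3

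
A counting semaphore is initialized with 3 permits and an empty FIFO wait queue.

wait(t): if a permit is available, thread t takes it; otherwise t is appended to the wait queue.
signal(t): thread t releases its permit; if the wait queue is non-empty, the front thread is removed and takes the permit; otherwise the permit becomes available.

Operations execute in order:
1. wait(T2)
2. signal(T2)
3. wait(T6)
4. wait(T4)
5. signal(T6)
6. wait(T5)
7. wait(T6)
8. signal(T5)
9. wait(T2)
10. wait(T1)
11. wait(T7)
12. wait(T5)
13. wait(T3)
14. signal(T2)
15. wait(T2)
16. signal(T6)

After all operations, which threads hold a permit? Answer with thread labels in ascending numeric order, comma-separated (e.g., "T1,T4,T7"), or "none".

Answer: T1,T4,T7

Derivation:
Step 1: wait(T2) -> count=2 queue=[] holders={T2}
Step 2: signal(T2) -> count=3 queue=[] holders={none}
Step 3: wait(T6) -> count=2 queue=[] holders={T6}
Step 4: wait(T4) -> count=1 queue=[] holders={T4,T6}
Step 5: signal(T6) -> count=2 queue=[] holders={T4}
Step 6: wait(T5) -> count=1 queue=[] holders={T4,T5}
Step 7: wait(T6) -> count=0 queue=[] holders={T4,T5,T6}
Step 8: signal(T5) -> count=1 queue=[] holders={T4,T6}
Step 9: wait(T2) -> count=0 queue=[] holders={T2,T4,T6}
Step 10: wait(T1) -> count=0 queue=[T1] holders={T2,T4,T6}
Step 11: wait(T7) -> count=0 queue=[T1,T7] holders={T2,T4,T6}
Step 12: wait(T5) -> count=0 queue=[T1,T7,T5] holders={T2,T4,T6}
Step 13: wait(T3) -> count=0 queue=[T1,T7,T5,T3] holders={T2,T4,T6}
Step 14: signal(T2) -> count=0 queue=[T7,T5,T3] holders={T1,T4,T6}
Step 15: wait(T2) -> count=0 queue=[T7,T5,T3,T2] holders={T1,T4,T6}
Step 16: signal(T6) -> count=0 queue=[T5,T3,T2] holders={T1,T4,T7}
Final holders: T1,T4,T7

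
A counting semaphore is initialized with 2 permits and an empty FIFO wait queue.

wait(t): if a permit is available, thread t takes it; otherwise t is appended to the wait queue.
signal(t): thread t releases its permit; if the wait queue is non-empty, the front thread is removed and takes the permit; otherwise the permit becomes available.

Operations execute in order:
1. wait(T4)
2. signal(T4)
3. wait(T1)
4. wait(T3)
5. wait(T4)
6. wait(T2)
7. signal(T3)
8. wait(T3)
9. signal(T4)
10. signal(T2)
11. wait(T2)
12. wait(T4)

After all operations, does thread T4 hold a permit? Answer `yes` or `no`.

Step 1: wait(T4) -> count=1 queue=[] holders={T4}
Step 2: signal(T4) -> count=2 queue=[] holders={none}
Step 3: wait(T1) -> count=1 queue=[] holders={T1}
Step 4: wait(T3) -> count=0 queue=[] holders={T1,T3}
Step 5: wait(T4) -> count=0 queue=[T4] holders={T1,T3}
Step 6: wait(T2) -> count=0 queue=[T4,T2] holders={T1,T3}
Step 7: signal(T3) -> count=0 queue=[T2] holders={T1,T4}
Step 8: wait(T3) -> count=0 queue=[T2,T3] holders={T1,T4}
Step 9: signal(T4) -> count=0 queue=[T3] holders={T1,T2}
Step 10: signal(T2) -> count=0 queue=[] holders={T1,T3}
Step 11: wait(T2) -> count=0 queue=[T2] holders={T1,T3}
Step 12: wait(T4) -> count=0 queue=[T2,T4] holders={T1,T3}
Final holders: {T1,T3} -> T4 not in holders

Answer: no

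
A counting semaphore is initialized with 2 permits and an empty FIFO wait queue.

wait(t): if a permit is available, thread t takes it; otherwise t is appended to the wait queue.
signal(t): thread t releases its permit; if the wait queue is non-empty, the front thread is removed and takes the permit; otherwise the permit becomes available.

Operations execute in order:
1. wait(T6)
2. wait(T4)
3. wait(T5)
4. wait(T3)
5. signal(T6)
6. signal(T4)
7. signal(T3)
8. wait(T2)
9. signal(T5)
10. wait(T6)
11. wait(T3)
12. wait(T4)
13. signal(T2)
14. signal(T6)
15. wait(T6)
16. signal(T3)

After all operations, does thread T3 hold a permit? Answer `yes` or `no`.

Step 1: wait(T6) -> count=1 queue=[] holders={T6}
Step 2: wait(T4) -> count=0 queue=[] holders={T4,T6}
Step 3: wait(T5) -> count=0 queue=[T5] holders={T4,T6}
Step 4: wait(T3) -> count=0 queue=[T5,T3] holders={T4,T6}
Step 5: signal(T6) -> count=0 queue=[T3] holders={T4,T5}
Step 6: signal(T4) -> count=0 queue=[] holders={T3,T5}
Step 7: signal(T3) -> count=1 queue=[] holders={T5}
Step 8: wait(T2) -> count=0 queue=[] holders={T2,T5}
Step 9: signal(T5) -> count=1 queue=[] holders={T2}
Step 10: wait(T6) -> count=0 queue=[] holders={T2,T6}
Step 11: wait(T3) -> count=0 queue=[T3] holders={T2,T6}
Step 12: wait(T4) -> count=0 queue=[T3,T4] holders={T2,T6}
Step 13: signal(T2) -> count=0 queue=[T4] holders={T3,T6}
Step 14: signal(T6) -> count=0 queue=[] holders={T3,T4}
Step 15: wait(T6) -> count=0 queue=[T6] holders={T3,T4}
Step 16: signal(T3) -> count=0 queue=[] holders={T4,T6}
Final holders: {T4,T6} -> T3 not in holders

Answer: no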